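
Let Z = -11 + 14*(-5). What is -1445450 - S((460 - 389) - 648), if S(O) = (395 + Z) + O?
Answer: -1445187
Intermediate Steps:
Z = -81 (Z = -11 - 70 = -81)
S(O) = 314 + O (S(O) = (395 - 81) + O = 314 + O)
-1445450 - S((460 - 389) - 648) = -1445450 - (314 + ((460 - 389) - 648)) = -1445450 - (314 + (71 - 648)) = -1445450 - (314 - 577) = -1445450 - 1*(-263) = -1445450 + 263 = -1445187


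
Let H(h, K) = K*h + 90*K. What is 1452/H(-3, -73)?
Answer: -484/2117 ≈ -0.22863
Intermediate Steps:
H(h, K) = 90*K + K*h
1452/H(-3, -73) = 1452/((-73*(90 - 3))) = 1452/((-73*87)) = 1452/(-6351) = 1452*(-1/6351) = -484/2117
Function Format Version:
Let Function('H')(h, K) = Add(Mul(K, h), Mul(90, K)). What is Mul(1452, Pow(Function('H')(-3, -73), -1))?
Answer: Rational(-484, 2117) ≈ -0.22863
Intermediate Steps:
Function('H')(h, K) = Add(Mul(90, K), Mul(K, h))
Mul(1452, Pow(Function('H')(-3, -73), -1)) = Mul(1452, Pow(Mul(-73, Add(90, -3)), -1)) = Mul(1452, Pow(Mul(-73, 87), -1)) = Mul(1452, Pow(-6351, -1)) = Mul(1452, Rational(-1, 6351)) = Rational(-484, 2117)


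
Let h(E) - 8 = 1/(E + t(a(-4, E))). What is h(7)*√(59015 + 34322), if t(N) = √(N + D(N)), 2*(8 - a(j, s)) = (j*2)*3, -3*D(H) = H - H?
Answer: -2*√466685/29 + 239*√93337/29 ≈ 2470.7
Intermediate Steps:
D(H) = 0 (D(H) = -(H - H)/3 = -⅓*0 = 0)
a(j, s) = 8 - 3*j (a(j, s) = 8 - j*2*3/2 = 8 - 2*j*3/2 = 8 - 3*j)
t(N) = √N (t(N) = √(N + 0) = √N)
h(E) = 8 + 1/(E + 2*√5) (h(E) = 8 + 1/(E + √(8 - 3*(-4))) = 8 + 1/(E + √(8 + 12)) = 8 + 1/(E + √20) = 8 + 1/(E + 2*√5))
h(7)*√(59015 + 34322) = ((1 + 8*7 + 16*√5)/(7 + 2*√5))*√(59015 + 34322) = ((1 + 56 + 16*√5)/(7 + 2*√5))*√93337 = ((57 + 16*√5)/(7 + 2*√5))*√93337 = √93337*(57 + 16*√5)/(7 + 2*√5)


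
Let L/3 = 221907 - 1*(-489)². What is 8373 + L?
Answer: -43269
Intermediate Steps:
L = -51642 (L = 3*(221907 - 1*(-489)²) = 3*(221907 - 1*239121) = 3*(221907 - 239121) = 3*(-17214) = -51642)
8373 + L = 8373 - 51642 = -43269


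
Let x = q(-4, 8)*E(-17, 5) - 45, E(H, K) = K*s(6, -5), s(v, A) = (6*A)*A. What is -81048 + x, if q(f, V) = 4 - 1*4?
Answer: -81093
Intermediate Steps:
s(v, A) = 6*A**2
E(H, K) = 150*K (E(H, K) = K*(6*(-5)**2) = K*(6*25) = K*150 = 150*K)
q(f, V) = 0 (q(f, V) = 4 - 4 = 0)
x = -45 (x = 0*(150*5) - 45 = 0*750 - 45 = 0 - 45 = -45)
-81048 + x = -81048 - 45 = -81093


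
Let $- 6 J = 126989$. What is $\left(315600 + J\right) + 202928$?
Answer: $\frac{2984179}{6} \approx 4.9736 \cdot 10^{5}$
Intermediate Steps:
$J = - \frac{126989}{6}$ ($J = \left(- \frac{1}{6}\right) 126989 = - \frac{126989}{6} \approx -21165.0$)
$\left(315600 + J\right) + 202928 = \left(315600 - \frac{126989}{6}\right) + 202928 = \frac{1766611}{6} + 202928 = \frac{2984179}{6}$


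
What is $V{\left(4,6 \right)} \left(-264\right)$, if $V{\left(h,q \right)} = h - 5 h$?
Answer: $4224$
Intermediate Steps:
$V{\left(h,q \right)} = - 4 h$
$V{\left(4,6 \right)} \left(-264\right) = \left(-4\right) 4 \left(-264\right) = \left(-16\right) \left(-264\right) = 4224$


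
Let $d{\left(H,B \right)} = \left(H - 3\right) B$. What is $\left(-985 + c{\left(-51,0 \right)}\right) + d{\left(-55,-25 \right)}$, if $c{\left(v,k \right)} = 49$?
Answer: $514$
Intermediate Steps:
$d{\left(H,B \right)} = B \left(-3 + H\right)$ ($d{\left(H,B \right)} = \left(-3 + H\right) B = B \left(-3 + H\right)$)
$\left(-985 + c{\left(-51,0 \right)}\right) + d{\left(-55,-25 \right)} = \left(-985 + 49\right) - 25 \left(-3 - 55\right) = -936 - -1450 = -936 + 1450 = 514$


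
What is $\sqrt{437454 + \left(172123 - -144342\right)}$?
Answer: $\sqrt{753919} \approx 868.29$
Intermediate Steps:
$\sqrt{437454 + \left(172123 - -144342\right)} = \sqrt{437454 + \left(172123 + 144342\right)} = \sqrt{437454 + 316465} = \sqrt{753919}$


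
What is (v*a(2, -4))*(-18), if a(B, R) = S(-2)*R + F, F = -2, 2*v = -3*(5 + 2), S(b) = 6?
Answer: -4914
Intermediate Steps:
v = -21/2 (v = (-3*(5 + 2))/2 = (-3*7)/2 = (½)*(-21) = -21/2 ≈ -10.500)
a(B, R) = -2 + 6*R (a(B, R) = 6*R - 2 = -2 + 6*R)
(v*a(2, -4))*(-18) = -21*(-2 + 6*(-4))/2*(-18) = -21*(-2 - 24)/2*(-18) = -21/2*(-26)*(-18) = 273*(-18) = -4914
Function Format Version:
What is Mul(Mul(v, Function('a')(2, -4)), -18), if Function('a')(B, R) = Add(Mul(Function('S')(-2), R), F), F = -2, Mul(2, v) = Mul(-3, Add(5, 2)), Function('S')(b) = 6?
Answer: -4914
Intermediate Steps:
v = Rational(-21, 2) (v = Mul(Rational(1, 2), Mul(-3, Add(5, 2))) = Mul(Rational(1, 2), Mul(-3, 7)) = Mul(Rational(1, 2), -21) = Rational(-21, 2) ≈ -10.500)
Function('a')(B, R) = Add(-2, Mul(6, R)) (Function('a')(B, R) = Add(Mul(6, R), -2) = Add(-2, Mul(6, R)))
Mul(Mul(v, Function('a')(2, -4)), -18) = Mul(Mul(Rational(-21, 2), Add(-2, Mul(6, -4))), -18) = Mul(Mul(Rational(-21, 2), Add(-2, -24)), -18) = Mul(Mul(Rational(-21, 2), -26), -18) = Mul(273, -18) = -4914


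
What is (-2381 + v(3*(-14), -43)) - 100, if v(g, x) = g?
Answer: -2523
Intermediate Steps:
(-2381 + v(3*(-14), -43)) - 100 = (-2381 + 3*(-14)) - 100 = (-2381 - 42) - 100 = -2423 - 100 = -2523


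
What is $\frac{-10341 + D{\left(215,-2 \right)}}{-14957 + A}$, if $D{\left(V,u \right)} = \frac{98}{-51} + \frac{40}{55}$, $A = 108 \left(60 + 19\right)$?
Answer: $\frac{5801971}{3604425} \approx 1.6097$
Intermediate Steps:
$A = 8532$ ($A = 108 \cdot 79 = 8532$)
$D{\left(V,u \right)} = - \frac{670}{561}$ ($D{\left(V,u \right)} = 98 \left(- \frac{1}{51}\right) + 40 \cdot \frac{1}{55} = - \frac{98}{51} + \frac{8}{11} = - \frac{670}{561}$)
$\frac{-10341 + D{\left(215,-2 \right)}}{-14957 + A} = \frac{-10341 - \frac{670}{561}}{-14957 + 8532} = - \frac{5801971}{561 \left(-6425\right)} = \left(- \frac{5801971}{561}\right) \left(- \frac{1}{6425}\right) = \frac{5801971}{3604425}$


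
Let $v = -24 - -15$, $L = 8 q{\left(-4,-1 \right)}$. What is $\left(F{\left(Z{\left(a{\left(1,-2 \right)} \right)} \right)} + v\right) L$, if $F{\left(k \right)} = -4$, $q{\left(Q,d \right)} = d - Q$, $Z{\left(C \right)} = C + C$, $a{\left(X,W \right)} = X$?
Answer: $-312$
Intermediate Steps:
$Z{\left(C \right)} = 2 C$
$L = 24$ ($L = 8 \left(-1 - -4\right) = 8 \left(-1 + 4\right) = 8 \cdot 3 = 24$)
$v = -9$ ($v = -24 + 15 = -9$)
$\left(F{\left(Z{\left(a{\left(1,-2 \right)} \right)} \right)} + v\right) L = \left(-4 - 9\right) 24 = \left(-13\right) 24 = -312$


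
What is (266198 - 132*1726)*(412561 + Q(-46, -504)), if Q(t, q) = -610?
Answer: 15804912066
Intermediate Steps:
(266198 - 132*1726)*(412561 + Q(-46, -504)) = (266198 - 132*1726)*(412561 - 610) = (266198 - 227832)*411951 = 38366*411951 = 15804912066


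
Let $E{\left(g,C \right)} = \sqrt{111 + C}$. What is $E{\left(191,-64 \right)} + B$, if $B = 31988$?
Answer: $31988 + \sqrt{47} \approx 31995.0$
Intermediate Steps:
$E{\left(191,-64 \right)} + B = \sqrt{111 - 64} + 31988 = \sqrt{47} + 31988 = 31988 + \sqrt{47}$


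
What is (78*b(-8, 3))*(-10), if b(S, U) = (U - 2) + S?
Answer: 5460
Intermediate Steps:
b(S, U) = -2 + S + U (b(S, U) = (-2 + U) + S = -2 + S + U)
(78*b(-8, 3))*(-10) = (78*(-2 - 8 + 3))*(-10) = (78*(-7))*(-10) = -546*(-10) = 5460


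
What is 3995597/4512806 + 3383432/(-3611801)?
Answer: -837470989995/16299357223606 ≈ -0.051381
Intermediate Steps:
3995597/4512806 + 3383432/(-3611801) = 3995597*(1/4512806) + 3383432*(-1/3611801) = 3995597/4512806 - 3383432/3611801 = -837470989995/16299357223606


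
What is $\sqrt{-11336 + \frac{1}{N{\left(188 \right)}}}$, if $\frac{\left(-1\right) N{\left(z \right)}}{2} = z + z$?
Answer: $\frac{i \sqrt{400659631}}{188} \approx 106.47 i$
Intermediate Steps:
$N{\left(z \right)} = - 4 z$ ($N{\left(z \right)} = - 2 \left(z + z\right) = - 2 \cdot 2 z = - 4 z$)
$\sqrt{-11336 + \frac{1}{N{\left(188 \right)}}} = \sqrt{-11336 + \frac{1}{\left(-4\right) 188}} = \sqrt{-11336 + \frac{1}{-752}} = \sqrt{-11336 - \frac{1}{752}} = \sqrt{- \frac{8524673}{752}} = \frac{i \sqrt{400659631}}{188}$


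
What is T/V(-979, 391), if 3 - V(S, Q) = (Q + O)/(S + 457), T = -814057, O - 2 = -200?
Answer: -424937754/1759 ≈ -2.4158e+5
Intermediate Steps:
O = -198 (O = 2 - 200 = -198)
V(S, Q) = 3 - (-198 + Q)/(457 + S) (V(S, Q) = 3 - (Q - 198)/(S + 457) = 3 - (-198 + Q)/(457 + S))
T/V(-979, 391) = -814057*(457 - 979)/(1569 - 1*391 + 3*(-979)) = -814057*(-522/(1569 - 391 - 2937)) = -814057/((-1/522*(-1759))) = -814057/1759/522 = -814057*522/1759 = -424937754/1759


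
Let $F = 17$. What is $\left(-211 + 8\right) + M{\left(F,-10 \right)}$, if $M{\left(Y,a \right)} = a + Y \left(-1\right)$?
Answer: $-230$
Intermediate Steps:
$M{\left(Y,a \right)} = a - Y$
$\left(-211 + 8\right) + M{\left(F,-10 \right)} = \left(-211 + 8\right) - 27 = -203 - 27 = -230$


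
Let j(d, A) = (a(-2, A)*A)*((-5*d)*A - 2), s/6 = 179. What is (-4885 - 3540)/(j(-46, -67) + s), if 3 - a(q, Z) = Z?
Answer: -8425/72283354 ≈ -0.00011656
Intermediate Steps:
s = 1074 (s = 6*179 = 1074)
a(q, Z) = 3 - Z
j(d, A) = A*(-2 - 5*A*d)*(3 - A) (j(d, A) = ((3 - A)*A)*((-5*d)*A - 2) = (A*(3 - A))*(-5*A*d - 2) = (A*(3 - A))*(-2 - 5*A*d) = A*(-2 - 5*A*d)*(3 - A))
(-4885 - 3540)/(j(-46, -67) + s) = (-4885 - 3540)/(-67*(-3 - 67)*(2 + 5*(-67)*(-46)) + 1074) = -8425/(-67*(-70)*(2 + 15410) + 1074) = -8425/(-67*(-70)*15412 + 1074) = -8425/(72282280 + 1074) = -8425/72283354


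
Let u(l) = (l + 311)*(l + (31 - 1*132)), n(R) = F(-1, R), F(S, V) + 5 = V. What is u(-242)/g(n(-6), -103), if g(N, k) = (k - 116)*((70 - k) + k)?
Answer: 1127/730 ≈ 1.5438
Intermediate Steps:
F(S, V) = -5 + V
n(R) = -5 + R
g(N, k) = -8120 + 70*k (g(N, k) = (-116 + k)*70 = -8120 + 70*k)
u(l) = (-101 + l)*(311 + l) (u(l) = (311 + l)*(l + (31 - 132)) = (311 + l)*(l - 101) = (311 + l)*(-101 + l) = (-101 + l)*(311 + l))
u(-242)/g(n(-6), -103) = (-31411 + (-242)**2 + 210*(-242))/(-8120 + 70*(-103)) = (-31411 + 58564 - 50820)/(-8120 - 7210) = -23667/(-15330) = -23667*(-1/15330) = 1127/730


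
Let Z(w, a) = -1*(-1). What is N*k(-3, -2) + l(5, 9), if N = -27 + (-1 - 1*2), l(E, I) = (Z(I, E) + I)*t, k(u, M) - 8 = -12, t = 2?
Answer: 140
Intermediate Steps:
Z(w, a) = 1
k(u, M) = -4 (k(u, M) = 8 - 12 = -4)
l(E, I) = 2 + 2*I (l(E, I) = (1 + I)*2 = 2 + 2*I)
N = -30 (N = -27 + (-1 - 2) = -27 - 3 = -30)
N*k(-3, -2) + l(5, 9) = -30*(-4) + (2 + 2*9) = 120 + (2 + 18) = 120 + 20 = 140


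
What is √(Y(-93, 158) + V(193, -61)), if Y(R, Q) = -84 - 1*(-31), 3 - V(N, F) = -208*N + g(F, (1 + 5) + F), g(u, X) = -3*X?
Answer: √39929 ≈ 199.82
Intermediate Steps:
V(N, F) = 21 + 3*F + 208*N (V(N, F) = 3 - (-208*N - 3*((1 + 5) + F)) = 3 - (-208*N - 3*(6 + F)) = 3 - (-208*N + (-18 - 3*F)) = 3 - (-18 - 208*N - 3*F) = 3 + (18 + 3*F + 208*N) = 21 + 3*F + 208*N)
Y(R, Q) = -53 (Y(R, Q) = -84 + 31 = -53)
√(Y(-93, 158) + V(193, -61)) = √(-53 + (21 + 3*(-61) + 208*193)) = √(-53 + (21 - 183 + 40144)) = √(-53 + 39982) = √39929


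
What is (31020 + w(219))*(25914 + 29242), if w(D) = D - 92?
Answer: 1717943932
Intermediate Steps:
w(D) = -92 + D
(31020 + w(219))*(25914 + 29242) = (31020 + (-92 + 219))*(25914 + 29242) = (31020 + 127)*55156 = 31147*55156 = 1717943932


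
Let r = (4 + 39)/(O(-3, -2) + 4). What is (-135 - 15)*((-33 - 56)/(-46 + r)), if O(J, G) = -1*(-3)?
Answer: -31150/93 ≈ -334.95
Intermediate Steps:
O(J, G) = 3
r = 43/7 (r = (4 + 39)/(3 + 4) = 43/7 ≈ 6.1429)
(-135 - 15)*((-33 - 56)/(-46 + r)) = (-135 - 15)*((-33 - 56)/(-46 + 43/7)) = -(-13350)/(-279/7) = -(-13350)*(-7)/279 = -150*623/279 = -31150/93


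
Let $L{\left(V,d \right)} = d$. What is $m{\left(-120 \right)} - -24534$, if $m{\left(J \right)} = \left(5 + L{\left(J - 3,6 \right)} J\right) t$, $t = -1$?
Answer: $25249$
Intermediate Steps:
$m{\left(J \right)} = -5 - 6 J$ ($m{\left(J \right)} = \left(5 + 6 J\right) \left(-1\right) = -5 - 6 J$)
$m{\left(-120 \right)} - -24534 = \left(-5 - -720\right) - -24534 = \left(-5 + 720\right) + 24534 = 715 + 24534 = 25249$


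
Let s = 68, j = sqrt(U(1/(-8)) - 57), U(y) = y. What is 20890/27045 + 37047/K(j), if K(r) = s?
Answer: 200671327/367812 ≈ 545.58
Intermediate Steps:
j = I*sqrt(914)/4 (j = sqrt(1/(-8) - 57) = sqrt(-1/8 - 57) = sqrt(-457/8) = I*sqrt(914)/4 ≈ 7.5581*I)
K(r) = 68
20890/27045 + 37047/K(j) = 20890/27045 + 37047/68 = 20890*(1/27045) + 37047*(1/68) = 4178/5409 + 37047/68 = 200671327/367812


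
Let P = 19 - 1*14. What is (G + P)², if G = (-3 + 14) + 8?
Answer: 576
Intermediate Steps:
G = 19 (G = 11 + 8 = 19)
P = 5 (P = 19 - 14 = 5)
(G + P)² = (19 + 5)² = 24² = 576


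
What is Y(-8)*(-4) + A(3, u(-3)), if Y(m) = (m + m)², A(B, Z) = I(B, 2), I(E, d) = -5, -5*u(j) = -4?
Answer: -1029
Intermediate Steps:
u(j) = ⅘ (u(j) = -⅕*(-4) = ⅘)
A(B, Z) = -5
Y(m) = 4*m² (Y(m) = (2*m)² = 4*m²)
Y(-8)*(-4) + A(3, u(-3)) = (4*(-8)²)*(-4) - 5 = (4*64)*(-4) - 5 = 256*(-4) - 5 = -1024 - 5 = -1029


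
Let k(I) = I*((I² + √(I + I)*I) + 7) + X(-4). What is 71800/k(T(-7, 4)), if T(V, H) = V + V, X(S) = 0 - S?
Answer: -50942100/2282473 - 7036400*I*√7/2282473 ≈ -22.319 - 8.1563*I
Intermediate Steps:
X(S) = -S
T(V, H) = 2*V
k(I) = 4 + I*(7 + I² + √2*I^(3/2)) (k(I) = I*((I² + √(I + I)*I) + 7) - 1*(-4) = I*((I² + √(2*I)*I) + 7) + 4 = I*((I² + (√2*√I)*I) + 7) + 4 = I*((I² + √2*I^(3/2)) + 7) + 4 = I*(7 + I² + √2*I^(3/2)) + 4 = 4 + I*(7 + I² + √2*I^(3/2)))
71800/k(T(-7, 4)) = 71800/(4 + (2*(-7))³ + 7*(2*(-7)) + √2*(2*(-7))^(5/2)) = 71800/(4 + (-14)³ + 7*(-14) + √2*(-14)^(5/2)) = 71800/(4 - 2744 - 98 + √2*(196*I*√14)) = 71800/(4 - 2744 - 98 + 392*I*√7) = 71800/(-2838 + 392*I*√7)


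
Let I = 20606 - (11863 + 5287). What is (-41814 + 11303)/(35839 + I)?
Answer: -30511/39295 ≈ -0.77646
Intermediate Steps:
I = 3456 (I = 20606 - 1*17150 = 20606 - 17150 = 3456)
(-41814 + 11303)/(35839 + I) = (-41814 + 11303)/(35839 + 3456) = -30511/39295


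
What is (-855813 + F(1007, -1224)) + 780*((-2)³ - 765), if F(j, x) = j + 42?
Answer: -1457704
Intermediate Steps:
F(j, x) = 42 + j
(-855813 + F(1007, -1224)) + 780*((-2)³ - 765) = (-855813 + (42 + 1007)) + 780*((-2)³ - 765) = (-855813 + 1049) + 780*(-8 - 765) = -854764 + 780*(-773) = -854764 - 602940 = -1457704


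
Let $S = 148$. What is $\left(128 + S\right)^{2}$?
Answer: $76176$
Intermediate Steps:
$\left(128 + S\right)^{2} = \left(128 + 148\right)^{2} = 276^{2} = 76176$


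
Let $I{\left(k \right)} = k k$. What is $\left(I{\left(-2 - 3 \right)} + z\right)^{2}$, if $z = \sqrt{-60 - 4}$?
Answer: $561 + 400 i \approx 561.0 + 400.0 i$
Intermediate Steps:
$z = 8 i$ ($z = \sqrt{-64} = 8 i \approx 8.0 i$)
$I{\left(k \right)} = k^{2}$
$\left(I{\left(-2 - 3 \right)} + z\right)^{2} = \left(\left(-2 - 3\right)^{2} + 8 i\right)^{2} = \left(\left(-5\right)^{2} + 8 i\right)^{2} = \left(25 + 8 i\right)^{2}$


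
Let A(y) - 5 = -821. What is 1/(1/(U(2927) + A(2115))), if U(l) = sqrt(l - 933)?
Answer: -816 + sqrt(1994) ≈ -771.35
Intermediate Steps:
A(y) = -816 (A(y) = 5 - 821 = -816)
U(l) = sqrt(-933 + l)
1/(1/(U(2927) + A(2115))) = 1/(1/(sqrt(-933 + 2927) - 816)) = 1/(1/(sqrt(1994) - 816)) = 1/(1/(-816 + sqrt(1994))) = -816 + sqrt(1994)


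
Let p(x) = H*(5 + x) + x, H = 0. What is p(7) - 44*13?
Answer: -565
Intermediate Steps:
p(x) = x (p(x) = 0*(5 + x) + x = 0 + x = x)
p(7) - 44*13 = 7 - 44*13 = 7 - 572 = -565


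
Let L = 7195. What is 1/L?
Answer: 1/7195 ≈ 0.00013899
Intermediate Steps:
1/L = 1/7195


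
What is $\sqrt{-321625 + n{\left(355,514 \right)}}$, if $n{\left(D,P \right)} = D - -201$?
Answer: $i \sqrt{321069} \approx 566.63 i$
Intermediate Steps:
$n{\left(D,P \right)} = 201 + D$ ($n{\left(D,P \right)} = D + 201 = 201 + D$)
$\sqrt{-321625 + n{\left(355,514 \right)}} = \sqrt{-321625 + \left(201 + 355\right)} = \sqrt{-321625 + 556} = \sqrt{-321069} = i \sqrt{321069}$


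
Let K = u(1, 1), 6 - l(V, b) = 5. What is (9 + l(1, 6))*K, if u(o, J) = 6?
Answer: 60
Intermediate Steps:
l(V, b) = 1 (l(V, b) = 6 - 1*5 = 6 - 5 = 1)
K = 6
(9 + l(1, 6))*K = (9 + 1)*6 = 10*6 = 60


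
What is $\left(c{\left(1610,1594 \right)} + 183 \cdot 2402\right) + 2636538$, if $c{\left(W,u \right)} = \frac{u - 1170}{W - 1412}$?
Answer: $\frac{304534508}{99} \approx 3.0761 \cdot 10^{6}$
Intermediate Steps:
$c{\left(W,u \right)} = \frac{-1170 + u}{-1412 + W}$
$\left(c{\left(1610,1594 \right)} + 183 \cdot 2402\right) + 2636538 = \left(\frac{-1170 + 1594}{-1412 + 1610} + 183 \cdot 2402\right) + 2636538 = \left(\frac{1}{198} \cdot 424 + 439566\right) + 2636538 = \left(\frac{212}{99} + 439566\right) + 2636538 = \frac{43517246}{99} + 2636538 = \frac{304534508}{99}$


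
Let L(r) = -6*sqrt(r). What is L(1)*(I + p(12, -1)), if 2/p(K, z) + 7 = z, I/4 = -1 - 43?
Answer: 2115/2 ≈ 1057.5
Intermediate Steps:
I = -176 (I = 4*(-1 - 43) = 4*(-44) = -176)
p(K, z) = 2/(-7 + z)
L(1)*(I + p(12, -1)) = (-6*sqrt(1))*(-176 + 2/(-7 - 1)) = (-6*1)*(-176 + 2/(-8)) = -6*(-176 + 2*(-1/8)) = -6*(-176 - 1/4) = -6*(-705/4) = 2115/2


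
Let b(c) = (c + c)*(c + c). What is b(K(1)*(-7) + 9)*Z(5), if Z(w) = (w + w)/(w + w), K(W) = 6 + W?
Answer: 6400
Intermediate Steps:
Z(w) = 1 (Z(w) = (2*w)/((2*w)) = (2*w)*(1/(2*w)) = 1)
b(c) = 4*c² (b(c) = (2*c)*(2*c) = 4*c²)
b(K(1)*(-7) + 9)*Z(5) = (4*((6 + 1)*(-7) + 9)²)*1 = (4*(7*(-7) + 9)²)*1 = (4*(-49 + 9)²)*1 = (4*(-40)²)*1 = (4*1600)*1 = 6400*1 = 6400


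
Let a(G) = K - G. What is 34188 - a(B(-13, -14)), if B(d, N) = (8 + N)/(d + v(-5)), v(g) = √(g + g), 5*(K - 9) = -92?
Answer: 30607063/895 + 6*I*√10/179 ≈ 34198.0 + 0.106*I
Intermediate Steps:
K = -47/5 (K = 9 + (⅕)*(-92) = 9 - 92/5 = -47/5 ≈ -9.4000)
v(g) = √2*√g (v(g) = √(2*g) = √2*√g)
B(d, N) = (8 + N)/(d + I*√10) (B(d, N) = (8 + N)/(d + √2*√(-5)) = (8 + N)/(d + √2*(I*√5)) = (8 + N)/(d + I*√10))
a(G) = -47/5 - G
34188 - a(B(-13, -14)) = 34188 - (-47/5 - (8 - 14)/(-13 + I*√10)) = 34188 - (-47/5 - (-6)/(-13 + I*√10)) = 34188 - (-47/5 + 6/(-13 + I*√10)) = 34188 + (47/5 - 6/(-13 + I*√10)) = 170987/5 - 6/(-13 + I*√10)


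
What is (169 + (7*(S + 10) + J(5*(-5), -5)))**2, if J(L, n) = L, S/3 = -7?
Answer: 4489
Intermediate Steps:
S = -21 (S = 3*(-7) = -21)
(169 + (7*(S + 10) + J(5*(-5), -5)))**2 = (169 + (7*(-21 + 10) + 5*(-5)))**2 = (169 + (7*(-11) - 25))**2 = (169 + (-77 - 25))**2 = (169 - 102)**2 = 67**2 = 4489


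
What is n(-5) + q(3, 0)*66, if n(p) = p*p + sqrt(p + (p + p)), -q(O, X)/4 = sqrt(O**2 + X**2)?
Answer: -767 + I*sqrt(15) ≈ -767.0 + 3.873*I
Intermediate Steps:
q(O, X) = -4*sqrt(O**2 + X**2)
n(p) = p**2 + sqrt(3)*sqrt(p) (n(p) = p**2 + sqrt(p + 2*p) = p**2 + sqrt(3*p) = p**2 + sqrt(3)*sqrt(p))
n(-5) + q(3, 0)*66 = ((-5)**2 + sqrt(3)*sqrt(-5)) - 4*sqrt(3**2 + 0**2)*66 = (25 + sqrt(3)*(I*sqrt(5))) - 4*sqrt(9 + 0)*66 = (25 + I*sqrt(15)) - 4*sqrt(9)*66 = (25 + I*sqrt(15)) - 4*3*66 = (25 + I*sqrt(15)) - 12*66 = (25 + I*sqrt(15)) - 792 = -767 + I*sqrt(15)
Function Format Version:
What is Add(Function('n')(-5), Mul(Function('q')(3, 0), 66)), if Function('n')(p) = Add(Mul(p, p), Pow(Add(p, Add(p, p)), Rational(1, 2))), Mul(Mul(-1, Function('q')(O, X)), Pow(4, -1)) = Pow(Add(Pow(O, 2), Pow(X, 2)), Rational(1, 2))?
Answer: Add(-767, Mul(I, Pow(15, Rational(1, 2)))) ≈ Add(-767.00, Mul(3.8730, I))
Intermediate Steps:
Function('q')(O, X) = Mul(-4, Pow(Add(Pow(O, 2), Pow(X, 2)), Rational(1, 2)))
Function('n')(p) = Add(Pow(p, 2), Mul(Pow(3, Rational(1, 2)), Pow(p, Rational(1, 2)))) (Function('n')(p) = Add(Pow(p, 2), Pow(Add(p, Mul(2, p)), Rational(1, 2))) = Add(Pow(p, 2), Pow(Mul(3, p), Rational(1, 2))) = Add(Pow(p, 2), Mul(Pow(3, Rational(1, 2)), Pow(p, Rational(1, 2)))))
Add(Function('n')(-5), Mul(Function('q')(3, 0), 66)) = Add(Add(Pow(-5, 2), Mul(Pow(3, Rational(1, 2)), Pow(-5, Rational(1, 2)))), Mul(Mul(-4, Pow(Add(Pow(3, 2), Pow(0, 2)), Rational(1, 2))), 66)) = Add(Add(25, Mul(Pow(3, Rational(1, 2)), Mul(I, Pow(5, Rational(1, 2))))), Mul(Mul(-4, Pow(Add(9, 0), Rational(1, 2))), 66)) = Add(Add(25, Mul(I, Pow(15, Rational(1, 2)))), Mul(Mul(-4, Pow(9, Rational(1, 2))), 66)) = Add(Add(25, Mul(I, Pow(15, Rational(1, 2)))), Mul(Mul(-4, 3), 66)) = Add(Add(25, Mul(I, Pow(15, Rational(1, 2)))), Mul(-12, 66)) = Add(Add(25, Mul(I, Pow(15, Rational(1, 2)))), -792) = Add(-767, Mul(I, Pow(15, Rational(1, 2))))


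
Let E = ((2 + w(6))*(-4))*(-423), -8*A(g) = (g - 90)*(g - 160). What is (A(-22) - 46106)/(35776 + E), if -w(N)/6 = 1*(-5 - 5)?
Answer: -24327/70340 ≈ -0.34585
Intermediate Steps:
w(N) = 60 (w(N) = -6*(-5 - 5) = -6*(-10) = 60)
A(g) = -(-160 + g)*(-90 + g)/8 (A(g) = -(g - 90)*(g - 160)/8 = -(-90 + g)*(-160 + g)/8 = -(-160 + g)*(-90 + g)/8)
E = 104904 (E = ((2 + 60)*(-4))*(-423) = (62*(-4))*(-423) = -248*(-423) = 104904)
(A(-22) - 46106)/(35776 + E) = ((-1800 - 1/8*(-22)**2 + (125/4)*(-22)) - 46106)/(35776 + 104904) = ((-1800 - 1/8*484 - 1375/2) - 46106)/140680 = ((-1800 - 121/2 - 1375/2) - 46106)*(1/140680) = (-2548 - 46106)*(1/140680) = -48654*1/140680 = -24327/70340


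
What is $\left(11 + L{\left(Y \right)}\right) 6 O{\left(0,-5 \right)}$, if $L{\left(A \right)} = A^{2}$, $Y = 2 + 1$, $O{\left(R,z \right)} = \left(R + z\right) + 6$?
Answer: $120$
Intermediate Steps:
$O{\left(R,z \right)} = 6 + R + z$
$Y = 3$
$\left(11 + L{\left(Y \right)}\right) 6 O{\left(0,-5 \right)} = \left(11 + 3^{2}\right) 6 \left(6 + 0 - 5\right) = \left(11 + 9\right) 6 \cdot 1 = 20 \cdot 6 = 120$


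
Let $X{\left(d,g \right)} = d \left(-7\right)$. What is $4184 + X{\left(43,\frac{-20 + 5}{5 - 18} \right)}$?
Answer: $3883$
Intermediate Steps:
$X{\left(d,g \right)} = - 7 d$
$4184 + X{\left(43,\frac{-20 + 5}{5 - 18} \right)} = 4184 - 301 = 3883$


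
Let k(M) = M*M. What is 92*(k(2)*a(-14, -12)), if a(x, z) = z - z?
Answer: 0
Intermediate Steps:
k(M) = M²
a(x, z) = 0
92*(k(2)*a(-14, -12)) = 92*(2²*0) = 92*(4*0) = 92*0 = 0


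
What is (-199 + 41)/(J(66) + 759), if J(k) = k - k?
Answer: -158/759 ≈ -0.20817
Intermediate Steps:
J(k) = 0
(-199 + 41)/(J(66) + 759) = (-199 + 41)/(0 + 759) = -158/759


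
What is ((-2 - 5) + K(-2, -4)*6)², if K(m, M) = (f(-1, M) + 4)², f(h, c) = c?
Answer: 49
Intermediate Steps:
K(m, M) = (4 + M)² (K(m, M) = (M + 4)² = (4 + M)²)
((-2 - 5) + K(-2, -4)*6)² = ((-2 - 5) + (4 - 4)²*6)² = (-7 + 0²*6)² = (-7 + 0*6)² = (-7 + 0)² = (-7)² = 49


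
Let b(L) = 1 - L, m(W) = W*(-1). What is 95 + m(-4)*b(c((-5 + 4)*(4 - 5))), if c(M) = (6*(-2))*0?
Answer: 99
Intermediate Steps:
c(M) = 0 (c(M) = -12*0 = 0)
m(W) = -W
95 + m(-4)*b(c((-5 + 4)*(4 - 5))) = 95 + (-1*(-4))*(1 - 1*0) = 95 + 4*(1 + 0) = 95 + 4*1 = 95 + 4 = 99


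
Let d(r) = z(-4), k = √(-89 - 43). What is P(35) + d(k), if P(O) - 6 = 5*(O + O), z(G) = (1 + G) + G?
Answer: 349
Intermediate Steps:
k = 2*I*√33 (k = √(-132) = 2*I*√33 ≈ 11.489*I)
z(G) = 1 + 2*G
d(r) = -7 (d(r) = 1 + 2*(-4) = 1 - 8 = -7)
P(O) = 6 + 10*O (P(O) = 6 + 5*(O + O) = 6 + 5*(2*O) = 6 + 10*O)
P(35) + d(k) = (6 + 10*35) - 7 = (6 + 350) - 7 = 356 - 7 = 349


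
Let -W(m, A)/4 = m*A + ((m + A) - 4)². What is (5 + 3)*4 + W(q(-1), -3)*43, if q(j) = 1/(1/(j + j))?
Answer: -14932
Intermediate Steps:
q(j) = 2*j (q(j) = 1/(1/(2*j)) = 2*j)
W(m, A) = -4*(-4 + A + m)² - 4*A*m (W(m, A) = -4*(m*A + ((m + A) - 4)²) = -4*(A*m + ((A + m) - 4)²) = -4*(A*m + (-4 + A + m)²) = -4*((-4 + A + m)² + A*m) = -4*(-4 + A + m)² - 4*A*m)
(5 + 3)*4 + W(q(-1), -3)*43 = (5 + 3)*4 + (-4*(-4 - 3 + 2*(-1))² - 4*(-3)*2*(-1))*43 = 8*4 + (-4*(-4 - 3 - 2)² - 4*(-3)*(-2))*43 = 32 + (-4*(-9)² - 24)*43 = 32 + (-4*81 - 24)*43 = 32 + (-324 - 24)*43 = 32 - 348*43 = 32 - 14964 = -14932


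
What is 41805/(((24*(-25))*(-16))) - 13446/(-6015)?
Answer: 1691283/256640 ≈ 6.5901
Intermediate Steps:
41805/(((24*(-25))*(-16))) - 13446/(-6015) = 41805/((-600*(-16))) - 13446*(-1/6015) = 41805/9600 + 4482/2005 = 41805*(1/9600) + 4482/2005 = 2787/640 + 4482/2005 = 1691283/256640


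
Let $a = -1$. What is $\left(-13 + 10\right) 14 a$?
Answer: $42$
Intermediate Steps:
$\left(-13 + 10\right) 14 a = \left(-13 + 10\right) 14 \left(-1\right) = \left(-3\right) 14 \left(-1\right) = \left(-42\right) \left(-1\right) = 42$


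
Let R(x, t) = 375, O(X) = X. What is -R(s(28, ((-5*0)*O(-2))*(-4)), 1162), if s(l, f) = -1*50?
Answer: -375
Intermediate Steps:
s(l, f) = -50
-R(s(28, ((-5*0)*O(-2))*(-4)), 1162) = -1*375 = -375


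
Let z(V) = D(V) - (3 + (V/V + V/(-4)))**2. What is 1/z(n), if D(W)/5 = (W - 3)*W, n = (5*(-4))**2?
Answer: 1/784784 ≈ 1.2742e-6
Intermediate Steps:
n = 400 (n = (-20)**2 = 400)
D(W) = 5*W*(-3 + W) (D(W) = 5*((W - 3)*W) = 5*((-3 + W)*W) = 5*(W*(-3 + W)) = 5*W*(-3 + W))
z(V) = -(4 - V/4)**2 + 5*V*(-3 + V) (z(V) = 5*V*(-3 + V) - (3 + (V/V + V/(-4)))**2 = 5*V*(-3 + V) - (3 + (1 + V*(-1/4)))**2 = 5*V*(-3 + V) - (3 + (1 - V/4))**2 = 5*V*(-3 + V) - (4 - V/4)**2 = -(4 - V/4)**2 + 5*V*(-3 + V))
1/z(n) = 1/(-16 - 13*400 + (79/16)*400**2) = 1/(-16 - 5200 + (79/16)*160000) = 1/(-16 - 5200 + 790000) = 1/784784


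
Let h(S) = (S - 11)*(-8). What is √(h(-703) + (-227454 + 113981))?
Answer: I*√107761 ≈ 328.27*I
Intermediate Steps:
h(S) = 88 - 8*S (h(S) = (-11 + S)*(-8) = 88 - 8*S)
√(h(-703) + (-227454 + 113981)) = √((88 - 8*(-703)) + (-227454 + 113981)) = √((88 + 5624) - 113473) = √(5712 - 113473) = √(-107761) = I*√107761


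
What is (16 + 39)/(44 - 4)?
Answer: 11/8 ≈ 1.3750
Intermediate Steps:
(16 + 39)/(44 - 4) = 55/40 = (1/40)*55 = 11/8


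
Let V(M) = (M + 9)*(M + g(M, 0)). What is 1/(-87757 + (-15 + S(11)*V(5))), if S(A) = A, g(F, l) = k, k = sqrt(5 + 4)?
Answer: -1/86540 ≈ -1.1555e-5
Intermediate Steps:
k = 3 (k = sqrt(9) = 3)
g(F, l) = 3
V(M) = (3 + M)*(9 + M) (V(M) = (M + 9)*(M + 3) = (9 + M)*(3 + M) = (3 + M)*(9 + M))
1/(-87757 + (-15 + S(11)*V(5))) = 1/(-87757 + (-15 + 11*(27 + 5**2 + 12*5))) = 1/(-87757 + (-15 + 11*(27 + 25 + 60))) = 1/(-87757 + (-15 + 11*112)) = 1/(-87757 + (-15 + 1232)) = 1/(-87757 + 1217) = 1/(-86540) = -1/86540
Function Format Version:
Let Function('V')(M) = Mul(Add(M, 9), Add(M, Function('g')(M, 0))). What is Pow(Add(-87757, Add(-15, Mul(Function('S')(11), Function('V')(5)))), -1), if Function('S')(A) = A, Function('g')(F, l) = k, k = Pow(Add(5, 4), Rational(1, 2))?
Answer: Rational(-1, 86540) ≈ -1.1555e-5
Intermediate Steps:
k = 3 (k = Pow(9, Rational(1, 2)) = 3)
Function('g')(F, l) = 3
Function('V')(M) = Mul(Add(3, M), Add(9, M)) (Function('V')(M) = Mul(Add(M, 9), Add(M, 3)) = Mul(Add(9, M), Add(3, M)) = Mul(Add(3, M), Add(9, M)))
Pow(Add(-87757, Add(-15, Mul(Function('S')(11), Function('V')(5)))), -1) = Pow(Add(-87757, Add(-15, Mul(11, Add(27, Pow(5, 2), Mul(12, 5))))), -1) = Pow(Add(-87757, Add(-15, Mul(11, Add(27, 25, 60)))), -1) = Pow(Add(-87757, Add(-15, Mul(11, 112))), -1) = Pow(Add(-87757, Add(-15, 1232)), -1) = Pow(Add(-87757, 1217), -1) = Pow(-86540, -1) = Rational(-1, 86540)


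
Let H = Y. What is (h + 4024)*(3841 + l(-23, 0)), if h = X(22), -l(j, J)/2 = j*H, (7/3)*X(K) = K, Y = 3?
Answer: 112343086/7 ≈ 1.6049e+7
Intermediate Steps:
H = 3
X(K) = 3*K/7
l(j, J) = -6*j (l(j, J) = -2*j*3 = -6*j)
h = 66/7 (h = (3/7)*22 = 66/7 ≈ 9.4286)
(h + 4024)*(3841 + l(-23, 0)) = (66/7 + 4024)*(3841 - 6*(-23)) = 28234*(3841 + 138)/7 = (28234/7)*3979 = 112343086/7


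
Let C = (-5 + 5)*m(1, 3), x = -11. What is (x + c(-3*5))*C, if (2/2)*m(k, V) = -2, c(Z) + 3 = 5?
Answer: 0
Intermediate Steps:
c(Z) = 2 (c(Z) = -3 + 5 = 2)
m(k, V) = -2
C = 0 (C = (-5 + 5)*(-2) = 0*(-2) = 0)
(x + c(-3*5))*C = (-11 + 2)*0 = -9*0 = 0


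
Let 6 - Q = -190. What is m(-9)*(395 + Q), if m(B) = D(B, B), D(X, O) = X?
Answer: -5319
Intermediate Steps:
Q = 196 (Q = 6 - 1*(-190) = 6 + 190 = 196)
m(B) = B
m(-9)*(395 + Q) = -9*(395 + 196) = -9*591 = -5319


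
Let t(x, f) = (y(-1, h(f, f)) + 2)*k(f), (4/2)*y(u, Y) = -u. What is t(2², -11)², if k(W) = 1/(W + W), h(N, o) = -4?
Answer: 25/1936 ≈ 0.012913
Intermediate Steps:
k(W) = 1/(2*W)
y(u, Y) = -u/2 (y(u, Y) = (-u)/2 = -u/2)
t(x, f) = 5/(4*f) (t(x, f) = (-½*(-1) + 2)*(1/(2*f)) = (½ + 2)*(1/(2*f)) = 5*(1/(2*f))/2 = 5/(4*f))
t(2², -11)² = ((5/4)/(-11))² = ((5/4)*(-1/11))² = (-5/44)² = 25/1936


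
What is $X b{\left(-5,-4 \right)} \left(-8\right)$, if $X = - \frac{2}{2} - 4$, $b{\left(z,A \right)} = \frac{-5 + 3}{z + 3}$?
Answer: $40$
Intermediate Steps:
$b{\left(z,A \right)} = - \frac{2}{3 + z}$
$X = -5$ ($X = \left(-2\right) \frac{1}{2} - 4 = -1 - 4 = -5$)
$X b{\left(-5,-4 \right)} \left(-8\right) = - 5 \left(- \frac{2}{3 - 5}\right) \left(-8\right) = - 5 \left(- \frac{2}{-2}\right) \left(-8\right) = - 5 \left(\left(-2\right) \left(- \frac{1}{2}\right)\right) \left(-8\right) = \left(-5\right) 1 \left(-8\right) = \left(-5\right) \left(-8\right) = 40$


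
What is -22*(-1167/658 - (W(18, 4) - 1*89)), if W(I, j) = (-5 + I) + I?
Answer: -406967/329 ≈ -1237.0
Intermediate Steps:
W(I, j) = -5 + 2*I
-22*(-1167/658 - (W(18, 4) - 1*89)) = -22*(-1167/658 - ((-5 + 2*18) - 1*89)) = -22*(-1167*1/658 - ((-5 + 36) - 89)) = -22*(-1167/658 - (31 - 89)) = -22*(-1167/658 - 1*(-58)) = -22*(-1167/658 + 58) = -22*36997/658 = -406967/329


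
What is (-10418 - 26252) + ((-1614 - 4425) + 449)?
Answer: -42260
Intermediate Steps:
(-10418 - 26252) + ((-1614 - 4425) + 449) = -36670 + (-6039 + 449) = -36670 - 5590 = -42260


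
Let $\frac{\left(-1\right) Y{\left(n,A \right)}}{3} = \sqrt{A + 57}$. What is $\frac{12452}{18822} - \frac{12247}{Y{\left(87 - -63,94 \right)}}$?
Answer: $\frac{6226}{9411} + \frac{12247 \sqrt{151}}{453} \approx 332.88$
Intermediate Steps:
$Y{\left(n,A \right)} = - 3 \sqrt{57 + A}$ ($Y{\left(n,A \right)} = - 3 \sqrt{A + 57} = - 3 \sqrt{57 + A}$)
$\frac{12452}{18822} - \frac{12247}{Y{\left(87 - -63,94 \right)}} = \frac{12452}{18822} - \frac{12247}{\left(-3\right) \sqrt{57 + 94}} = 12452 \cdot \frac{1}{18822} - \frac{12247}{\left(-3\right) \sqrt{151}} = \frac{6226}{9411} - 12247 \left(- \frac{\sqrt{151}}{453}\right) = \frac{6226}{9411} + \frac{12247 \sqrt{151}}{453}$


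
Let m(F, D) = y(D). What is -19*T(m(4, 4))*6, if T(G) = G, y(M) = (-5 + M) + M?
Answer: -342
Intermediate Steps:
y(M) = -5 + 2*M
m(F, D) = -5 + 2*D
-19*T(m(4, 4))*6 = -19*(-5 + 2*4)*6 = -19*(-5 + 8)*6 = -19*3*6 = -57*6 = -342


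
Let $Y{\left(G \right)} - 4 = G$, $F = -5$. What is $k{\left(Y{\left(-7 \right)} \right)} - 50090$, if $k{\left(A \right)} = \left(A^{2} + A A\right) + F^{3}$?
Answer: $-50197$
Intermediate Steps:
$Y{\left(G \right)} = 4 + G$
$k{\left(A \right)} = -125 + 2 A^{2}$ ($k{\left(A \right)} = \left(A^{2} + A A\right) + \left(-5\right)^{3} = \left(A^{2} + A^{2}\right) - 125 = 2 A^{2} - 125 = -125 + 2 A^{2}$)
$k{\left(Y{\left(-7 \right)} \right)} - 50090 = \left(-125 + 2 \left(4 - 7\right)^{2}\right) - 50090 = \left(-125 + 2 \left(-3\right)^{2}\right) - 50090 = \left(-125 + 2 \cdot 9\right) - 50090 = \left(-125 + 18\right) - 50090 = -107 - 50090 = -50197$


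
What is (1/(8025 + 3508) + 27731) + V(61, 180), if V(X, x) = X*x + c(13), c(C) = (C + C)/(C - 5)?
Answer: 1785965785/46132 ≈ 38714.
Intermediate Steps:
c(C) = 2*C/(-5 + C) (c(C) = (2*C)/(-5 + C) = 2*C/(-5 + C))
V(X, x) = 13/4 + X*x (V(X, x) = X*x + 2*13/(-5 + 13) = X*x + 2*13/8 = X*x + 2*13*(⅛) = X*x + 13/4 = 13/4 + X*x)
(1/(8025 + 3508) + 27731) + V(61, 180) = (1/(8025 + 3508) + 27731) + (13/4 + 61*180) = (1/11533 + 27731) + (13/4 + 10980) = (1/11533 + 27731) + 43933/4 = 319821624/11533 + 43933/4 = 1785965785/46132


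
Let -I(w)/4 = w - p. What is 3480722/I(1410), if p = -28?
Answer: -1740361/2876 ≈ -605.13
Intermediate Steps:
I(w) = -112 - 4*w (I(w) = -4*(w - 1*(-28)) = -4*(w + 28) = -4*(28 + w) = -112 - 4*w)
3480722/I(1410) = 3480722/(-112 - 4*1410) = 3480722/(-112 - 5640) = 3480722/(-5752) = 3480722*(-1/5752) = -1740361/2876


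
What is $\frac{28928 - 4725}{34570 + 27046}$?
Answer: $\frac{24203}{61616} \approx 0.3928$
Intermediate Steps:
$\frac{28928 - 4725}{34570 + 27046} = \frac{28928 - 4725}{61616} = 24203 \cdot \frac{1}{61616} = \frac{24203}{61616}$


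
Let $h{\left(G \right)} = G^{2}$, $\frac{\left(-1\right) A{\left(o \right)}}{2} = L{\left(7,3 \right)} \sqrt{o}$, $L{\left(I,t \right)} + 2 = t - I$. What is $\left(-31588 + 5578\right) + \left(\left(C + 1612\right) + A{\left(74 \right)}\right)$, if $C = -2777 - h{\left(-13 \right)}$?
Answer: $-27344 + 12 \sqrt{74} \approx -27241.0$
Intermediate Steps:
$L{\left(I,t \right)} = -2 + t - I$ ($L{\left(I,t \right)} = -2 - \left(I - t\right) = -2 + t - I$)
$A{\left(o \right)} = 12 \sqrt{o}$ ($A{\left(o \right)} = - 2 \left(-2 + 3 - 7\right) \sqrt{o} = - 2 \left(- 6 \sqrt{o}\right) = 12 \sqrt{o}$)
$C = -2946$ ($C = -2777 - \left(-13\right)^{2} = -2777 - 169 = -2946$)
$\left(-31588 + 5578\right) + \left(\left(C + 1612\right) + A{\left(74 \right)}\right) = \left(-31588 + 5578\right) + \left(\left(-2946 + 1612\right) + 12 \sqrt{74}\right) = -26010 - \left(1334 - 12 \sqrt{74}\right) = -27344 + 12 \sqrt{74}$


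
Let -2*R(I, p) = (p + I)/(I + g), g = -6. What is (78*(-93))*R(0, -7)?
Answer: 8463/2 ≈ 4231.5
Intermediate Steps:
R(I, p) = -(I + p)/(2*(-6 + I)) (R(I, p) = -(p + I)/(2*(I - 6)) = -(I + p)/(2*(-6 + I)))
(78*(-93))*R(0, -7) = (78*(-93))*((-1*0 - 1*(-7))/(2*(-6 + 0))) = -3627*(0 + 7)/(-6) = -3627*(-1)*7/6 = -7254*(-7/12) = 8463/2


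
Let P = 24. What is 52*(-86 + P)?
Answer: -3224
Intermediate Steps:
52*(-86 + P) = 52*(-86 + 24) = 52*(-62) = -3224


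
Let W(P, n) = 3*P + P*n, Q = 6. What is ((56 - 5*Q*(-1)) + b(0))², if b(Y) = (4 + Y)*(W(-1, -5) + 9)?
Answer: 16900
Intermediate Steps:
b(Y) = 44 + 11*Y (b(Y) = (4 + Y)*(-(3 - 5) + 9) = (4 + Y)*(-1*(-2) + 9) = (4 + Y)*(2 + 9) = (4 + Y)*11 = 44 + 11*Y)
((56 - 5*Q*(-1)) + b(0))² = ((56 - 5*6*(-1)) + (44 + 11*0))² = ((56 - 30*(-1)) + (44 + 0))² = ((56 - 1*(-30)) + 44)² = ((56 + 30) + 44)² = (86 + 44)² = 130² = 16900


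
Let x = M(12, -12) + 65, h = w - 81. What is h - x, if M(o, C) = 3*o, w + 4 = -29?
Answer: -215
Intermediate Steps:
w = -33 (w = -4 - 29 = -33)
h = -114 (h = -33 - 81 = -114)
x = 101 (x = 3*12 + 65 = 36 + 65 = 101)
h - x = -114 - 1*101 = -114 - 101 = -215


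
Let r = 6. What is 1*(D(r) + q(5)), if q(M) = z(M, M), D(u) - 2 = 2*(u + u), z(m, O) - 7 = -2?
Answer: 31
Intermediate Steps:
z(m, O) = 5 (z(m, O) = 7 - 2 = 5)
D(u) = 2 + 4*u (D(u) = 2 + 2*(u + u) = 2 + 2*(2*u) = 2 + 4*u)
q(M) = 5
1*(D(r) + q(5)) = 1*((2 + 4*6) + 5) = 1*((2 + 24) + 5) = 1*(26 + 5) = 1*31 = 31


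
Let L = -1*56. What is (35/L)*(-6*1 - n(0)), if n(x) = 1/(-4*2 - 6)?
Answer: 415/112 ≈ 3.7054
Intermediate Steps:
L = -56
n(x) = -1/14 (n(x) = 1/(-8 - 6) = 1/(-14) = -1/14)
(35/L)*(-6*1 - n(0)) = (35/(-56))*(-6*1 - 1*(-1/14)) = (35*(-1/56))*(-6 + 1/14) = -5/8*(-83/14) = 415/112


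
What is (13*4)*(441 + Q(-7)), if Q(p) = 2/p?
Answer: 160420/7 ≈ 22917.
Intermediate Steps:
(13*4)*(441 + Q(-7)) = (13*4)*(441 + 2/(-7)) = 52*(441 + 2*(-⅐)) = 52*(441 - 2/7) = 52*(3085/7) = 160420/7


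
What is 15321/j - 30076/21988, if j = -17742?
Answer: -72540545/32509258 ≈ -2.2314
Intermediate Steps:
15321/j - 30076/21988 = 15321/(-17742) - 30076/21988 = 15321*(-1/17742) - 30076*1/21988 = -5107/5914 - 7519/5497 = -72540545/32509258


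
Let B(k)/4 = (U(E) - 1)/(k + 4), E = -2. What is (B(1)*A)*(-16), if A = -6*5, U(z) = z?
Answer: -1152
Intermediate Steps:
A = -30
B(k) = -12/(4 + k) (B(k) = 4*((-2 - 1)/(k + 4)) = 4*(-3/(4 + k)) = -12/(4 + k))
(B(1)*A)*(-16) = (-12/(4 + 1)*(-30))*(-16) = (-12/5*(-30))*(-16) = (-12*1/5*(-30))*(-16) = -12/5*(-30)*(-16) = 72*(-16) = -1152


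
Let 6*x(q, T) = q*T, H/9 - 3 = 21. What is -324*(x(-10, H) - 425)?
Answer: 254340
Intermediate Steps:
H = 216 (H = 27 + 9*21 = 27 + 189 = 216)
x(q, T) = T*q/6 (x(q, T) = (q*T)/6 = (T*q)/6 = T*q/6)
-324*(x(-10, H) - 425) = -324*((⅙)*216*(-10) - 425) = -324*(-360 - 425) = -324*(-785) = 254340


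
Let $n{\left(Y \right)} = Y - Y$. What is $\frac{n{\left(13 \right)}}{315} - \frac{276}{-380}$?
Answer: $\frac{69}{95} \approx 0.72632$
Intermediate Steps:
$n{\left(Y \right)} = 0$
$\frac{n{\left(13 \right)}}{315} - \frac{276}{-380} = \frac{0}{315} - \frac{276}{-380} = 0 \cdot \frac{1}{315} - - \frac{69}{95} = 0 + \frac{69}{95} = \frac{69}{95}$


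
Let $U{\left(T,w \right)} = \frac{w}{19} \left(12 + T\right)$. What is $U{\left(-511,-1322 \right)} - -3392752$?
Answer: $\frac{65121966}{19} \approx 3.4275 \cdot 10^{6}$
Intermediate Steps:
$U{\left(T,w \right)} = \frac{w \left(12 + T\right)}{19}$ ($U{\left(T,w \right)} = w \frac{1}{19} \left(12 + T\right) = \frac{w}{19} \left(12 + T\right) = \frac{w \left(12 + T\right)}{19}$)
$U{\left(-511,-1322 \right)} - -3392752 = \frac{1}{19} \left(-1322\right) \left(12 - 511\right) - -3392752 = \frac{1}{19} \left(-1322\right) \left(-499\right) + 3392752 = \frac{659678}{19} + 3392752 = \frac{65121966}{19}$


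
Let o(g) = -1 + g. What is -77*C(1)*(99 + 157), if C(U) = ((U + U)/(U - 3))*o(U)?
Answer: 0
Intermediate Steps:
C(U) = 2*U*(-1 + U)/(-3 + U) (C(U) = ((U + U)/(U - 3))*(-1 + U) = ((2*U)/(-3 + U))*(-1 + U) = (2*U/(-3 + U))*(-1 + U) = 2*U*(-1 + U)/(-3 + U))
-77*C(1)*(99 + 157) = -77*2*1*(-1 + 1)/(-3 + 1)*(99 + 157) = -77*2*1*0/(-2)*256 = -77*2*1*(-½)*0*256 = -0*256 = -77*0 = 0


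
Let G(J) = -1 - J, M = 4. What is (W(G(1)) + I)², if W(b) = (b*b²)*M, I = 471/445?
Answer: 189585361/198025 ≈ 957.38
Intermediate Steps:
I = 471/445 (I = 471*(1/445) = 471/445 ≈ 1.0584)
W(b) = 4*b³ (W(b) = (b*b²)*4 = b³*4 = 4*b³)
(W(G(1)) + I)² = (4*(-1 - 1*1)³ + 471/445)² = (4*(-1 - 1)³ + 471/445)² = (4*(-2)³ + 471/445)² = (4*(-8) + 471/445)² = (-32 + 471/445)² = (-13769/445)² = 189585361/198025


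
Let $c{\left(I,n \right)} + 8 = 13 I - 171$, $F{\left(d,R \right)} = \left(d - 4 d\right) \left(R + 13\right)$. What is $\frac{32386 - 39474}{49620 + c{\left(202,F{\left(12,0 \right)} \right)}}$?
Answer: $- \frac{7088}{52067} \approx -0.13613$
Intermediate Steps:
$F{\left(d,R \right)} = - 3 d \left(13 + R\right)$
$c{\left(I,n \right)} = -179 + 13 I$ ($c{\left(I,n \right)} = -8 + \left(13 I - 171\right) = -8 + \left(-171 + 13 I\right) = -179 + 13 I$)
$\frac{32386 - 39474}{49620 + c{\left(202,F{\left(12,0 \right)} \right)}} = \frac{32386 - 39474}{49620 + \left(-179 + 13 \cdot 202\right)} = - \frac{7088}{49620 + \left(-179 + 2626\right)} = - \frac{7088}{49620 + 2447} = - \frac{7088}{52067}$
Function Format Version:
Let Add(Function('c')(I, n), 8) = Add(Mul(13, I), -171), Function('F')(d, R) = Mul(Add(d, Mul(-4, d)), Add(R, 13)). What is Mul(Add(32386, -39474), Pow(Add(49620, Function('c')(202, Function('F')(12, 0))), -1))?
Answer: Rational(-7088, 52067) ≈ -0.13613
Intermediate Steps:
Function('F')(d, R) = Mul(-3, d, Add(13, R)) (Function('F')(d, R) = Mul(Mul(-3, d), Add(13, R)) = Mul(-3, d, Add(13, R)))
Function('c')(I, n) = Add(-179, Mul(13, I)) (Function('c')(I, n) = Add(-8, Add(Mul(13, I), -171)) = Add(-8, Add(-171, Mul(13, I))) = Add(-179, Mul(13, I)))
Mul(Add(32386, -39474), Pow(Add(49620, Function('c')(202, Function('F')(12, 0))), -1)) = Mul(Add(32386, -39474), Pow(Add(49620, Add(-179, Mul(13, 202))), -1)) = Mul(-7088, Pow(Add(49620, Add(-179, 2626)), -1)) = Mul(-7088, Pow(Add(49620, 2447), -1)) = Mul(-7088, Pow(52067, -1)) = Mul(-7088, Rational(1, 52067)) = Rational(-7088, 52067)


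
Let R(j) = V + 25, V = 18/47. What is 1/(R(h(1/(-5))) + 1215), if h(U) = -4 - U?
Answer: 47/58298 ≈ 0.00080620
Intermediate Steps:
V = 18/47 (V = 18*(1/47) = 18/47 ≈ 0.38298)
R(j) = 1193/47 (R(j) = 18/47 + 25 = 1193/47)
1/(R(h(1/(-5))) + 1215) = 1/(1193/47 + 1215) = 1/(58298/47) = 47/58298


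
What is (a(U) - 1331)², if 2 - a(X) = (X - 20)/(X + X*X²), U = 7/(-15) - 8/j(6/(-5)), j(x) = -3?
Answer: 4546059358201/2579236 ≈ 1.7626e+6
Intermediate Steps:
U = 11/5 (U = 7/(-15) - 8/(-3) = 7*(-1/15) - 8*(-⅓) = -7/15 + 8/3 = 11/5 ≈ 2.2000)
a(X) = 2 - (-20 + X)/(X + X³) (a(X) = 2 - (X - 20)/(X + X*X²) = 2 - (-20 + X)/(X + X³))
(a(U) - 1331)² = ((20 + 11/5 + 2*(11/5)³)/(11/5 + (11/5)³) - 1331)² = ((20 + 11/5 + 2*(1331/125))/(11/5 + 1331/125) - 1331)² = ((20 + 11/5 + 2662/125)/(1606/125) - 1331)² = ((125/1606)*(5437/125) - 1331)² = (5437/1606 - 1331)² = (-2132149/1606)² = 4546059358201/2579236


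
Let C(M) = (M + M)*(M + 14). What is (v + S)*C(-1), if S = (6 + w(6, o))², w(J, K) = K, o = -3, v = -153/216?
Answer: -2587/12 ≈ -215.58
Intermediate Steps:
v = -17/24 (v = -153*1/216 = -17/24 ≈ -0.70833)
S = 9 (S = (6 - 3)² = 3² = 9)
C(M) = 2*M*(14 + M) (C(M) = (2*M)*(14 + M) = 2*M*(14 + M))
(v + S)*C(-1) = (-17/24 + 9)*(2*(-1)*(14 - 1)) = 199*(2*(-1)*13)/24 = (199/24)*(-26) = -2587/12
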